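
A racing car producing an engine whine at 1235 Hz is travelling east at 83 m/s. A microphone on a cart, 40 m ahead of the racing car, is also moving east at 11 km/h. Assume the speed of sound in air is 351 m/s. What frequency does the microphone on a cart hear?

11 km/h = 3.056 m/s.
The microphone on a cart is ahead, so the racing car is moving toward it while the microphone on a cart is moving away from the racing car.
General Doppler shift: f' = f · (v − v_o)/(v − v_s).
f' = 1235 × (351 − 3.056)/(351 − 83) = 1235 × 347.94/268 ≈ 1603 Hz.

1603 Hz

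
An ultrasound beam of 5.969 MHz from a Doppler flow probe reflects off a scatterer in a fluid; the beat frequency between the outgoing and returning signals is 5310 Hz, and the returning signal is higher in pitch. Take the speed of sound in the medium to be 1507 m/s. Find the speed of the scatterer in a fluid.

Double Doppler shift off a moving reflector: f₂ = f₀ · (v + u)/(v − u) (u > 0 toward emitter).
Returning signal is higher, so f₂ = f₀ + Δf = 5969000 + 5310 = 5974310 Hz.
Rearranging, u = v · (f₂ − f₀)/(f₂ + f₀) = 1507 × 5310/11943310 ≈ 0.67 m/s.
So the scatterer in a fluid is moving at 0.67 m/s toward the emitter.

0.67 m/s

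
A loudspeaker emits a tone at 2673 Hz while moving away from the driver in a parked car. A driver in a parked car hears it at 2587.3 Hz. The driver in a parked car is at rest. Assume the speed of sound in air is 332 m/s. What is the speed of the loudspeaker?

11.0 m/s

f' = f · v/(v + v_s) ⇒ v_s = v · |1 − f/f'|.
v_s = 332 × |1 − 2673/2587.3| = 332 × 0.03312 ≈ 11.0 m/s.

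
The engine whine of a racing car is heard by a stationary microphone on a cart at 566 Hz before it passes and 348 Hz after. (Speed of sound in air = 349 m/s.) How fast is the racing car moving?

f₁/f₂ = (v + v_s)/(v − v_s), so v_s = v · (f₁ − f₂)/(f₁ + f₂).
v_s = 349 × (566 − 348)/(566 + 348) = 349 × 218/914 ≈ 83 m/s.

83 m/s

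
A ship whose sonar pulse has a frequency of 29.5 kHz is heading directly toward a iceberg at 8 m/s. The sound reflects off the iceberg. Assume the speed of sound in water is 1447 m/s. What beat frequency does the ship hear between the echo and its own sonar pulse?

The iceberg receives the sound from a moving source: f₁ = f₀ · v/(v − v_e) = 29.5 × 1447/1439 ≈ 29.664 kHz.
On the return leg the ship is a moving observer: f₂ = f₁ · (v + v_e)/v = 29.664 × 1455/1447 ≈ 29.828 kHz.
Beat against the emitted tone (with f₀ = 29500 Hz): |f₂ − f₀| = 2v_e·f₀/(v − v_e) = 2 × 8 × 29500/1439 ≈ 328 Hz.

328 Hz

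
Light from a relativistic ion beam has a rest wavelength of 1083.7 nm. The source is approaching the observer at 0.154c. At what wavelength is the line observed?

927.9 nm

Relativistic Doppler for wavelength: λ' = λ₀ · √((1 − β)/(1 + β)).
λ' = 1083.7 × √(0.8460/1.1540) = 1083.7 × 0.85621 ≈ 927.9 nm.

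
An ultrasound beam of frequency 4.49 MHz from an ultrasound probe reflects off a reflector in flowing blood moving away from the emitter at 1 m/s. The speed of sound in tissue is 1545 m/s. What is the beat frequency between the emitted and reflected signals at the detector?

5809 Hz

At the reflector in flowing blood (a moving observer), f₁ = f₀ · (v − u)/v = 4.49 × 1544/1545 ≈ 4.48709 MHz.
The reflection then acts as a moving source: f₂ = f₁ · v/(v + u) ≈ 4.48419 MHz.
Beat frequency (with f₀ = 4490000 Hz): |f₂ − f₀| = 2u·f₀/(v + u) = 2 × 1 × 4490000/1546 ≈ 5809 Hz.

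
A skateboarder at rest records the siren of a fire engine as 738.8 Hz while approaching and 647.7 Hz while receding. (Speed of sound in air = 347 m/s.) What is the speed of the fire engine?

f₁/f₂ = (v + v_s)/(v − v_s), so v_s = v · (f₁ − f₂)/(f₁ + f₂).
v_s = 347 × (738.8 − 647.7)/(738.8 + 647.7) = 347 × 91.1/1386.5 ≈ 22.8 m/s.

22.8 m/s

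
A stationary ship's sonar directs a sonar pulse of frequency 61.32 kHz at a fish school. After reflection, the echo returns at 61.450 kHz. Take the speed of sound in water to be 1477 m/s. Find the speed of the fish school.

Double Doppler shift off a moving reflector: f₂ = f₀ · (v + u)/(v − u) (u > 0 toward emitter).
Rearranging, u = v · (f₂ − f₀)/(f₂ + f₀) = 1477 × 0.130/122.770 ≈ 1.56 m/s.
So the fish school is moving at 1.56 m/s toward the emitter.

1.56 m/s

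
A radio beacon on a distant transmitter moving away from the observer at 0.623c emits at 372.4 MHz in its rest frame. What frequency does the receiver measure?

179.5 MHz

Relativistic Doppler for frequency: f' = f₀ · √((1 − β)/(1 + β)).
f' = 372.4 × √(0.3770/1.6230) = 372.4 × 0.48196 ≈ 179.5 MHz.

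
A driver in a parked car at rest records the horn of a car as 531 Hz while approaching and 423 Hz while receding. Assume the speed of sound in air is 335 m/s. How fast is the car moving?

38 m/s

f₁/f₂ = (v + v_s)/(v − v_s), so v_s = v · (f₁ − f₂)/(f₁ + f₂).
v_s = 335 × (531 − 423)/(531 + 423) = 335 × 108/954 ≈ 38 m/s.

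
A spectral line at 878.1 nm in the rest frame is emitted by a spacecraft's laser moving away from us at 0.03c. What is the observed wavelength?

904.9 nm

Relativistic Doppler for wavelength: λ' = λ₀ · √((1 + β)/(1 − β)).
λ' = 878.1 × √(1.0300/0.9700) = 878.1 × 1.03046 ≈ 904.9 nm.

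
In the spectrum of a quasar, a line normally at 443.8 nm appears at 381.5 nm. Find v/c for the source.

λ'/λ₀ = 0.8596 < 1 (blueshift), so the source is approaching.
λ'/λ₀ = √((1 − β)/(1 + β)) for an approaching source ⇒ β = (1 − r²)/(1 + r²) with r = λ'/λ₀.
β = (1 − 0.7389)/(1 + 0.7389) ≈ 0.150.

0.150c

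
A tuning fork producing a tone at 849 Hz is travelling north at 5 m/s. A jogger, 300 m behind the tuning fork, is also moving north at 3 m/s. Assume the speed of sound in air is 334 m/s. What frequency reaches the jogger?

The jogger is behind, so the tuning fork is moving away from it while the jogger is moving toward the tuning fork.
General Doppler shift: f' = f · (v + v_o)/(v + v_s).
f' = 849 × (334 + 3)/(334 + 5) = 849 × 337/339 ≈ 844 Hz.

844 Hz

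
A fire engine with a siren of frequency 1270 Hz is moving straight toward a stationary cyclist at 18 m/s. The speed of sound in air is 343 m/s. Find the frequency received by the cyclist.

1340 Hz

With the source moving toward a stationary observer, f' = f · v/(v − v_s).
f' = 1270 × 343/(343 − 18) = 1270 × 343/325 ≈ 1340 Hz.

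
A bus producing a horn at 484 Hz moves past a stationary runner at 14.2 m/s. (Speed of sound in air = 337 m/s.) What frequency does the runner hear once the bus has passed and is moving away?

464 Hz

Receding: f₂ = f · v/(v + v_s) = 484 × 337/351.2 ≈ 464 Hz.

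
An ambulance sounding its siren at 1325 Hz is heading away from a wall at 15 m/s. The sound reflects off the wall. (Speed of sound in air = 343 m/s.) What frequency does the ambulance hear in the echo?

The wall receives the sound from a moving source: f₁ = f₀ · v/(v + v_e) = 1325 × 343/358 ≈ 1269 Hz.
On the return leg the ambulance is a moving observer: f₂ = f₁ · (v − v_e)/v = 1269 × 328/343 ≈ 1214 Hz.
Equivalently f₂ = f₀ · (v − v_e)/(v + v_e).

1214 Hz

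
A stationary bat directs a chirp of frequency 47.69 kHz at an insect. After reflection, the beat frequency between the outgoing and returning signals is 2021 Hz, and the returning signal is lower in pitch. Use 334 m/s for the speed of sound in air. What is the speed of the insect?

7.2 m/s

Double Doppler shift off a moving reflector: f₂ = f₀ · (v + u)/(v − u) (u > 0 toward emitter).
Returning signal is lower, so f₂ = f₀ − Δf = 47690 − 2021 = 45669 Hz.
Rearranging, u = v · (f₂ − f₀)/(f₂ + f₀) = 334 × -2021/93359 ≈ -7.2 m/s.
So the insect is moving at 7.2 m/s away from the emitter.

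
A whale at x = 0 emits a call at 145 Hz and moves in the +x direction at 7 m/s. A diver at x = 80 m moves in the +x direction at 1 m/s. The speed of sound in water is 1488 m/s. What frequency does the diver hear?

The observer lies on the +x side, so the source is heading toward the observer and the observer is heading away from the source.
With source approaching and observer receding, f' = f · (v − v_o)/(v − v_s).
f' = 145 × (1488 − 1)/(1488 − 7) = 145 × 1487/1481 ≈ 146 Hz.

146 Hz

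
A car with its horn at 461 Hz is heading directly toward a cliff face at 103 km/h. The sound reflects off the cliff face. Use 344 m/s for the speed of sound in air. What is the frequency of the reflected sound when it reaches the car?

545 Hz

103 km/h = 28.61 m/s.
The cliff face receives the sound from a moving source: f₁ = f₀ · v/(v − v_e) = 461 × 344/315.39 ≈ 503 Hz.
On the return leg the car is a moving observer: f₂ = f₁ · (v + v_e)/v = 503 × 372.61/344 ≈ 545 Hz.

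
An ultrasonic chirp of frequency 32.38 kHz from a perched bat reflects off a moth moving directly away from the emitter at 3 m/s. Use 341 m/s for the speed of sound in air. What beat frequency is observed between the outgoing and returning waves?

The moth first receives the wave as a moving observer: f₁ = f₀ · (v − u)/v = 32.38 × (341 − 3)/341 ≈ 32.095 kHz.
On reflection it acts as a source moving away from the stationary detector: f₂ = f₁ · v/(v + u) = 32.095 × 341/344 ≈ 31.815 kHz.
Beat frequency (with f₀ = 32380 Hz): |f₂ − f₀| = 2u·f₀/(v + u) = 2 × 3 × 32380/344 ≈ 565 Hz.

565 Hz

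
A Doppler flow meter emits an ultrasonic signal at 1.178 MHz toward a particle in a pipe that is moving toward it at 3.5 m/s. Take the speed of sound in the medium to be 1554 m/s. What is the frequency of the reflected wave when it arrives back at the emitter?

1.1833 MHz

At the particle in a pipe (a moving observer), f₁ = f₀ · (v + u)/v = 1.178 × 1557.5/1554 ≈ 1.1807 MHz.
The reflection then acts as a moving source: f₂ = f₁ · v/(v − u) ≈ 1.1833 MHz.
Equivalently f₂ = f₀ · (v + u)/(v − u).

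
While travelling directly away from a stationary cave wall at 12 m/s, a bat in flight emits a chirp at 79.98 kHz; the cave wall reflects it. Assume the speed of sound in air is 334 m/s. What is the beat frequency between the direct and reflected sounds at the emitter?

The cave wall receives the sound from a moving source: f₁ = f₀ · v/(v + v_e) = 79.98 × 334/346 ≈ 77.21 kHz.
On the return leg the bat in flight is a moving observer: f₂ = f₁ · (v − v_e)/v = 77.21 × 322/334 ≈ 74.43 kHz.
Equivalently f₂ = f₀ · (v − v_e)/(v + v_e).
Beat against the emitted tone (with f₀ = 79980 Hz): |f₂ − f₀| = 2v_e·f₀/(v + v_e) = 2 × 12 × 79980/346 ≈ 5548 Hz.

5548 Hz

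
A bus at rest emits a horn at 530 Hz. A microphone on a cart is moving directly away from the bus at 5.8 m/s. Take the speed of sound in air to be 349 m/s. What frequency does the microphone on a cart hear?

521 Hz

Moving observer, stationary source: f' = f · (v − v_o)/v.
f' = 530 × (349 − 5.8)/349 = 530 × 343.2/349 ≈ 521 Hz.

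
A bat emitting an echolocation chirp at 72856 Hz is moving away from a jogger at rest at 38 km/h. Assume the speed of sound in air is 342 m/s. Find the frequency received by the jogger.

38 km/h = 10.56 m/s.
Moving source, stationary observer: f' = f · v/(v + v_s) since the source is receding.
f' = 72856 × 342/(342 + 10.56) = 72856 × 342/352.6 ≈ 70675 Hz.

70675 Hz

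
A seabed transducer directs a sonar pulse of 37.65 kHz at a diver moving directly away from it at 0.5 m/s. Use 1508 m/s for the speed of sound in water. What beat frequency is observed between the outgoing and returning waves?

At the diver (a moving observer), f₁ = f₀ · (v − u)/v = 37.65 × 1507.5/1508 ≈ 37.6375 kHz.
On reflection it acts as a source moving away from the stationary detector: f₂ = f₁ · v/(v + u) = 37.6375 × 1508/1508.5 ≈ 37.6250 kHz.
Equivalently f₂ = f₀ · (v − u)/(v + u).
Beat frequency (with f₀ = 37650 Hz): |f₂ − f₀| = 2u·f₀/(v + u) = 2 × 0.5 × 37650/1508.5 ≈ 25.0 Hz.

25.0 Hz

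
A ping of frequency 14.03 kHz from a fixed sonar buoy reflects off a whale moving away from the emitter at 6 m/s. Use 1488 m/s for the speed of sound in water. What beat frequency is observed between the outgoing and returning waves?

113 Hz

At the whale (a moving observer), f₁ = f₀ · (v − u)/v = 14.03 × 1482/1488 ≈ 13.9734 kHz.
On reflection it acts as a source moving away from the stationary detector: f₂ = f₁ · v/(v + u) = 13.9734 × 1488/1494 ≈ 13.9173 kHz.
Equivalently f₂ = f₀ · (v − u)/(v + u).
Beat frequency (with f₀ = 14030 Hz): |f₂ − f₀| = 2u·f₀/(v + u) = 2 × 6 × 14030/1494 ≈ 113 Hz.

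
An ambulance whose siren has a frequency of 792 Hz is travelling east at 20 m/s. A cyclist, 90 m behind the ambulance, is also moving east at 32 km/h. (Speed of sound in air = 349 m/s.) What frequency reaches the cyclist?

768 Hz

32 km/h = 8.889 m/s.
The cyclist is behind, so the ambulance is moving away from it while the cyclist is moving toward the ambulance.
Both move, so f' = f · (v + v_o)/(v + v_s).
f' = 792 × (349 + 8.889)/(349 + 20) = 792 × 357.89/369 ≈ 768 Hz.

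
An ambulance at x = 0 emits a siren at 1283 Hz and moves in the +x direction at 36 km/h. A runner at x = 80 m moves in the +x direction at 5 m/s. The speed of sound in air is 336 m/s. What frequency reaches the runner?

1303 Hz

36 km/h = 10 m/s.
The observer lies on the +x side, so the source is heading toward the observer and the observer is heading away from the source.
General Doppler shift: f' = f · (v − v_o)/(v − v_s).
f' = 1283 × (336 − 5)/(336 − 10) = 1283 × 331/326 ≈ 1303 Hz.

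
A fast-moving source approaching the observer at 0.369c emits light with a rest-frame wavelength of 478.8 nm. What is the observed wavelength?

Relativistic Doppler for wavelength: λ' = λ₀ · √((1 − β)/(1 + β)).
λ' = 478.8 × √(0.6310/1.3690) = 478.8 × 0.67891 ≈ 325.1 nm.

325.1 nm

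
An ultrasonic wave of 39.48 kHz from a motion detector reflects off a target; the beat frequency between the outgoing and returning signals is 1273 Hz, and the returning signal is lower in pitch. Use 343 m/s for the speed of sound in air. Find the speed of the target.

5.6 m/s

Double Doppler shift off a moving reflector: f₂ = f₀ · (v + u)/(v − u) (u > 0 toward emitter).
Returning signal is lower, so f₂ = f₀ − Δf = 39480 − 1273 = 38207 Hz.
Rearranging, u = v · (f₂ − f₀)/(f₂ + f₀) = 343 × -1273/77687 ≈ -5.6 m/s.
So the target is moving at 5.6 m/s away from the emitter.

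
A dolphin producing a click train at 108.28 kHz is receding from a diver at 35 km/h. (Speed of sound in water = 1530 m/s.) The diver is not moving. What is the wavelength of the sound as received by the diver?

35 km/h = 9.722 m/s.
Moving source, stationary observer: f' = f · v/(v + v_s) since the source is receding.
f' = 108.28 × 1530/(1530 + 9.722) ≈ 107.6 kHz.
λ' = v/f' = 1530/107596 ≈ 1.4 cm.

1.4 cm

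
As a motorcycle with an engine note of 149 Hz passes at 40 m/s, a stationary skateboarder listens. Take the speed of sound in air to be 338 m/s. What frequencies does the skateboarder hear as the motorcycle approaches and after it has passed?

169 Hz approaching; 133 Hz receding

Approaching: f₁ = f · v/(v − v_s) = 149 × 338/298 ≈ 169 Hz.
Receding: f₂ = f · v/(v + v_s) = 149 × 338/378 ≈ 133 Hz.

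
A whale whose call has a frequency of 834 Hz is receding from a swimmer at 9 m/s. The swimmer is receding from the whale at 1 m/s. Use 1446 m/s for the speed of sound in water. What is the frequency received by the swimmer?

General Doppler shift: f' = f · (v − v_o)/(v + v_s).
f' = 834 × (1446 − 1)/(1446 + 9) = 834 × 1445/1455 ≈ 828 Hz.

828 Hz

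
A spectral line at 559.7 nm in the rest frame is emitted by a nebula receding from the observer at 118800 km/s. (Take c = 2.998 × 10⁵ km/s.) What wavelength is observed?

851.2 nm

β = v/c = 118800/299800 = 0.3963.
Relativistic Doppler for wavelength: λ' = λ₀ · √((1 + β)/(1 − β)).
λ' = 559.7 × √(1.3963/0.6037) = 559.7 × 1.52076 ≈ 851.2 nm.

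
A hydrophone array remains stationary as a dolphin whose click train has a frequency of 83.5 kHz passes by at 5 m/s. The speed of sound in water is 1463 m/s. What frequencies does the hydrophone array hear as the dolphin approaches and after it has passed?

Approaching: f₁ = f · v/(v − v_s) = 83.5 × 1463/1458 ≈ 83.8 kHz.
Receding: f₂ = f · v/(v + v_s) = 83.5 × 1463/1468 ≈ 83.2 kHz.

83.8 kHz approaching; 83.2 kHz receding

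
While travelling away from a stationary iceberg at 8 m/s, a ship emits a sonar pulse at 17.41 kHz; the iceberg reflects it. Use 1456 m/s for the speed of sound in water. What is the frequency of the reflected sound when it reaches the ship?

17.22 kHz

The iceberg receives the sound from a moving source: f₁ = f₀ · v/(v + v_e) = 17.41 × 1456/1464 ≈ 17.31 kHz.
On the return leg the ship is a moving observer: f₂ = f₁ · (v − v_e)/v = 17.31 × 1448/1456 ≈ 17.22 kHz.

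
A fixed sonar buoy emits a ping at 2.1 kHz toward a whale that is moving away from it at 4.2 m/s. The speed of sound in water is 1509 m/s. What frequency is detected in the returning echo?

The whale first receives the wave as a moving observer: f₁ = f₀ · (v − u)/v = 2.1 × (1509 − 4.2)/1509 ≈ 2.09 kHz.
The reflection then acts as a moving source: f₂ = f₁ · v/(v + u) ≈ 2.09 kHz.

2.09 kHz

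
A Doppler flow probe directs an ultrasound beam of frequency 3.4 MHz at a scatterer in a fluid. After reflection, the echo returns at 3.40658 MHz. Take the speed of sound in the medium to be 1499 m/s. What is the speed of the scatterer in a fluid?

1.45 m/s

Double Doppler shift off a moving reflector: f₂ = f₀ · (v + u)/(v − u) (u > 0 toward emitter).
Rearranging, u = v · (f₂ − f₀)/(f₂ + f₀) = 1499 × 0.00658/6.80658 ≈ 1.45 m/s.
So the scatterer in a fluid is moving at 1.45 m/s toward the emitter.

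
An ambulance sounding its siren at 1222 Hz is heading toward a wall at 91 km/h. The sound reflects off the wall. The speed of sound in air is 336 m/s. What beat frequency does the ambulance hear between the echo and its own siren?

199 Hz

91 km/h = 25.28 m/s.
The wall receives the sound from a moving source: f₁ = f₀ · v/(v − v_e) = 1222 × 336/310.72 ≈ 1321.4 Hz.
On the return leg the ambulance is a moving observer: f₂ = f₁ · (v + v_e)/v = 1321.4 × 361.28/336 ≈ 1420.8 Hz.
Beat against the emitted tone: |f₂ − f₀| = 2v_e·f₀/(v − v_e) = 2 × 25.28 × 1222/310.72 ≈ 199 Hz.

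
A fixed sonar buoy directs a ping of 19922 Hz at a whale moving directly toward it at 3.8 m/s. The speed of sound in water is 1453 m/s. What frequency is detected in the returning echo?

At the whale (a moving observer), f₁ = f₀ · (v + u)/v = 19922 × 1456.8/1453 ≈ 19974 Hz.
On reflection it acts as a source moving toward the stationary detector: f₂ = f₁ · v/(v − u) = 19974 × 1453/1449.2 ≈ 20026 Hz.
Equivalently f₂ = f₀ · (v + u)/(v − u).

20026 Hz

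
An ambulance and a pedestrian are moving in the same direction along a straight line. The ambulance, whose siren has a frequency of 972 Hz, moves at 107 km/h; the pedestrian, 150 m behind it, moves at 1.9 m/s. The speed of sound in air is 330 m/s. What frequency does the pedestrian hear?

107 km/h = 29.72 m/s.
The pedestrian is behind, so the ambulance is moving away from it while the pedestrian is moving toward the ambulance.
General Doppler shift: f' = f · (v + v_o)/(v + v_s).
f' = 972 × (330 + 1.9)/(330 + 29.72) = 972 × 331.9/359.72 ≈ 897 Hz.

897 Hz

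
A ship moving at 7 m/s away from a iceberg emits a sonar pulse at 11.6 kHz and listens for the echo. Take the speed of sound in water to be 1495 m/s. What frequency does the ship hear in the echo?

11.49 kHz

The iceberg receives the sound from a moving source: f₁ = f₀ · v/(v + v_e) = 11.6 × 1495/1502 ≈ 11.55 kHz.
On the return leg the ship is a moving observer: f₂ = f₁ · (v − v_e)/v = 11.55 × 1488/1495 ≈ 11.49 kHz.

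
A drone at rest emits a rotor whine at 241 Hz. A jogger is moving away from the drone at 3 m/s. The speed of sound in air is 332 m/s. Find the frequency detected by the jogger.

239 Hz

Only the observer moves, away from the source, so f' = f · (v − v_o)/v.
f' = 241 × (332 − 3)/332 = 241 × 329/332 ≈ 239 Hz.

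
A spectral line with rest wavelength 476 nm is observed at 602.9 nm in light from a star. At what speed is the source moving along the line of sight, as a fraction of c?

0.232c

λ'/λ₀ = 1.2666 > 1 (redshift), so the source is receding.
λ'/λ₀ = √((1 + β)/(1 − β)) for a receding source ⇒ β = (r² − 1)/(r² + 1) with r = λ'/λ₀.
β = (1.6043 − 1)/(1.6043 + 1) ≈ 0.232.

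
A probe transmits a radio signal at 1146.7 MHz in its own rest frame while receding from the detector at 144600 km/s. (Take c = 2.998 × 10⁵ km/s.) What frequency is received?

677.7 MHz

β = v/c = 144600/299800 = 0.4823.
Relativistic Doppler for frequency: f' = f₀ · √((1 − β)/(1 + β)).
f' = 1146.7 × √(0.5177/1.4823) = 1146.7 × 0.59096 ≈ 677.7 MHz.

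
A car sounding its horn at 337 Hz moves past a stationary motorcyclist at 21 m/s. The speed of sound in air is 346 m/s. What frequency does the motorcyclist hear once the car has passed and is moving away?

318 Hz

Receding: f₂ = f · v/(v + v_s) = 337 × 346/367 ≈ 318 Hz.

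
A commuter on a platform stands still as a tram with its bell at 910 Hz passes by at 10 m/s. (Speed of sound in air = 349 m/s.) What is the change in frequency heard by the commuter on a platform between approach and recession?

52.2 Hz

Approaching: f₁ = f · v/(v − v_s) = 910 × 349/339 ≈ 936.8 Hz.
Receding: f₂ = f · v/(v + v_s) = 910 × 349/359 ≈ 884.7 Hz.
Drop: f₁ − f₂ = 2f·v·v_s/(v² − v_s²) = 2 × 910 × 349 × 10/(349² − 10²) ≈ 52.2 Hz.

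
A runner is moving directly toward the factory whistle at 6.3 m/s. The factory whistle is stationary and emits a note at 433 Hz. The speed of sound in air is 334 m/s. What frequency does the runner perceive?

Only the observer moves, toward the source, so f' = f · (v + v_o)/v.
f' = 433 × (334 + 6.3)/334 = 433 × 340.3/334 ≈ 441 Hz.

441 Hz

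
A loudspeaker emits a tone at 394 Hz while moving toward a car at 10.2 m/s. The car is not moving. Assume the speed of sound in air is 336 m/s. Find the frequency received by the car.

406 Hz

Only the source moves, toward the listener, so f' = f · v/(v − v_s).
f' = 394 × 336/(336 − 10.2) = 394 × 336/325.8 ≈ 406 Hz.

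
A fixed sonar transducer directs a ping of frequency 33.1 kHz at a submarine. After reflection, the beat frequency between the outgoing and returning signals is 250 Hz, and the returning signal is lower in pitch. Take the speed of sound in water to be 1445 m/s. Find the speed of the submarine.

5.5 m/s

Double Doppler shift off a moving reflector: f₂ = f₀ · (v + u)/(v − u) (u > 0 toward emitter).
Returning signal is lower, so f₂ = f₀ − Δf = 33100 − 250 = 32850 Hz.
Rearranging, u = v · (f₂ − f₀)/(f₂ + f₀) = 1445 × -250/65950 ≈ -5.5 m/s.
So the submarine is moving at 5.5 m/s away from the emitter.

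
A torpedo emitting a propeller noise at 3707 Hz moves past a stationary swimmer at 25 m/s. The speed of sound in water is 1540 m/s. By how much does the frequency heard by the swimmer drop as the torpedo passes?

Approaching: f₁ = f · v/(v − v_s) = 3707 × 1540/1515 ≈ 3768 Hz.
Receding: f₂ = f · v/(v + v_s) = 3707 × 1540/1565 ≈ 3648 Hz.
Drop: f₁ − f₂ = 2f·v·v_s/(v² − v_s²) = 2 × 3707 × 1540 × 25/(1540² − 25²) ≈ 120 Hz.

120 Hz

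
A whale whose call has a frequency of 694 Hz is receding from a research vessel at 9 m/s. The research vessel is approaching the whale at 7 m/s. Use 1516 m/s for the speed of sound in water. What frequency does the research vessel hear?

With source receding and observer approaching, f' = f · (v + v_o)/(v + v_s).
f' = 694 × (1516 + 7)/(1516 + 9) = 694 × 1523/1525 ≈ 693 Hz.

693 Hz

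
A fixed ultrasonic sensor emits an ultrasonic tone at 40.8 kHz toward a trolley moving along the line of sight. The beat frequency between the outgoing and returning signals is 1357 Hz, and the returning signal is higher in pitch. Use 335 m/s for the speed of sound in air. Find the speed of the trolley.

5.5 m/s

Double Doppler shift off a moving reflector: f₂ = f₀ · (v + u)/(v − u) (u > 0 toward emitter).
Returning signal is higher, so f₂ = f₀ + Δf = 40800 + 1357 = 42157 Hz.
Rearranging, u = v · (f₂ − f₀)/(f₂ + f₀) = 335 × 1357/82957 ≈ 5.5 m/s.
So the trolley is moving at 5.5 m/s toward the emitter.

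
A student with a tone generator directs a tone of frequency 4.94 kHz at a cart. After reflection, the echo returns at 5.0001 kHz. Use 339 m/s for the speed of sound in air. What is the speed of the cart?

2.05 m/s

Double Doppler shift off a moving reflector: f₂ = f₀ · (v + u)/(v − u) (u > 0 toward emitter).
Rearranging, u = v · (f₂ − f₀)/(f₂ + f₀) = 339 × 0.0601/9.9401 ≈ 2.05 m/s.
So the cart is moving at 2.05 m/s toward the emitter.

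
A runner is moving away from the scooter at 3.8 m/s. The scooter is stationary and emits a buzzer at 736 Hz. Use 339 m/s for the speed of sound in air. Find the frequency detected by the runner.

Moving observer, stationary source: f' = f · (v − v_o)/v.
f' = 736 × (339 − 3.8)/339 = 736 × 335.2/339 ≈ 728 Hz.

728 Hz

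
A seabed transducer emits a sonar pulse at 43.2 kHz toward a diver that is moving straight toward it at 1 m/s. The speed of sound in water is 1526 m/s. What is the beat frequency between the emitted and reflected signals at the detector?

The diver first receives the wave as a moving observer: f₁ = f₀ · (v + u)/v = 43.2 × (1526 + 1)/1526 ≈ 43.2283 kHz.
The reflection then acts as a moving source: f₂ = f₁ · v/(v − u) ≈ 43.2567 kHz.
Equivalently f₂ = f₀ · (v + u)/(v − u).
Beat frequency (with f₀ = 43200 Hz): |f₂ − f₀| = 2u·f₀/(v − u) = 2 × 1 × 43200/1525 ≈ 56.7 Hz.

56.7 Hz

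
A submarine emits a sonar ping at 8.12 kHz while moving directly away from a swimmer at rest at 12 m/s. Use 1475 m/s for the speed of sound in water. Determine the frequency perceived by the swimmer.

Moving source, stationary observer: f' = f · v/(v + v_s) since the source is receding.
f' = 8.12 × 1475/(1475 + 12) = 8.12 × 1475/1487 ≈ 8.05 kHz.

8.05 kHz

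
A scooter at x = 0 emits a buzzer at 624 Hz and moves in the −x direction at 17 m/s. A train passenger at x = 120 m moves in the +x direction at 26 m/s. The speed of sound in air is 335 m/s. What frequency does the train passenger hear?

The observer lies on the +x side, so the source is heading away from the observer and the observer is heading away from the source.
Both move, so f' = f · (v − v_o)/(v + v_s).
f' = 624 × (335 − 26)/(335 + 17) = 624 × 309/352 ≈ 548 Hz.

548 Hz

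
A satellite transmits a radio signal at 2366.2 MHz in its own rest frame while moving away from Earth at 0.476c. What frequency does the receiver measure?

1409.9 MHz

Relativistic Doppler for frequency: f' = f₀ · √((1 − β)/(1 + β)).
f' = 2366.2 × √(0.5240/1.4760) = 2366.2 × 0.59583 ≈ 1409.9 MHz.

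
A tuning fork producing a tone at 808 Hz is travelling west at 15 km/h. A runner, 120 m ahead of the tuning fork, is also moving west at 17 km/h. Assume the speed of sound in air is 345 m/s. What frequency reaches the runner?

807 Hz

15 km/h = 4.167 m/s; 17 km/h = 4.722 m/s.
The runner is ahead, so the tuning fork is moving toward it while the runner is moving away from the tuning fork.
General Doppler shift: f' = f · (v − v_o)/(v − v_s).
f' = 808 × (345 − 4.722)/(345 − 4.167) = 808 × 340.28/340.83 ≈ 807 Hz.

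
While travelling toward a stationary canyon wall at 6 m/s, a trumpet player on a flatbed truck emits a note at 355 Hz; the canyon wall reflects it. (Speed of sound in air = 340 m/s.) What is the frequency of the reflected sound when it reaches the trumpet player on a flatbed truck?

The canyon wall receives the sound from a moving source: f₁ = f₀ · v/(v − v_e) = 355 × 340/334 ≈ 361 Hz.
On the return leg the trumpet player on a flatbed truck is a moving observer: f₂ = f₁ · (v + v_e)/v = 361 × 346/340 ≈ 368 Hz.

368 Hz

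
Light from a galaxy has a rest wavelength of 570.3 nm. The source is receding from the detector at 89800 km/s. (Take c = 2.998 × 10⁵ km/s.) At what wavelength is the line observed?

776.8 nm

β = v/c = 89800/299800 = 0.2995.
Relativistic Doppler for wavelength: λ' = λ₀ · √((1 + β)/(1 − β)).
λ' = 570.3 × √(1.2995/0.7005) = 570.3 × 1.36207 ≈ 776.8 nm.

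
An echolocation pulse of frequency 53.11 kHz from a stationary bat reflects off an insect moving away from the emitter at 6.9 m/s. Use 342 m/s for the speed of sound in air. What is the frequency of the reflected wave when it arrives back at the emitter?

51.0 kHz

The insect first receives the wave as a moving observer: f₁ = f₀ · (v − u)/v = 53.11 × (342 − 6.9)/342 ≈ 52.0 kHz.
The reflection then acts as a moving source: f₂ = f₁ · v/(v + u) ≈ 51.0 kHz.
Equivalently f₂ = f₀ · (v − u)/(v + u).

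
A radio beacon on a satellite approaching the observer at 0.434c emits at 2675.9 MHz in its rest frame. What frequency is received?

4259.3 MHz

Relativistic Doppler for frequency: f' = f₀ · √((1 + β)/(1 − β)).
f' = 2675.9 × √(1.4340/0.5660) = 2675.9 × 1.59172 ≈ 4259.3 MHz.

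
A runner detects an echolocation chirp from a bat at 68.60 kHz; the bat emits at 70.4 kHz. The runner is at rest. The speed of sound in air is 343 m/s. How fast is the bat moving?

f' < f, so the bat is receding.
f' = f · v/(v + v_s) ⇒ v_s = v · |1 − f/f'|.
v_s = 343 × |1 − 70.4/68.60| = 343 × 0.02624 ≈ 9.0 m/s.

9.0 m/s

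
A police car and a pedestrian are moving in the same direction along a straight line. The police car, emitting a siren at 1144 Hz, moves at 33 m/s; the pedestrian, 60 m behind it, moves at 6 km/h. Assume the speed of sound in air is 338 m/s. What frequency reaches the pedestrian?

6 km/h = 1.667 m/s.
The pedestrian is behind, so the police car is moving away from it while the pedestrian is moving toward the police car.
With source receding and observer approaching, f' = f · (v + v_o)/(v + v_s).
f' = 1144 × (338 + 1.667)/(338 + 33) = 1144 × 339.67/371 ≈ 1047 Hz.

1047 Hz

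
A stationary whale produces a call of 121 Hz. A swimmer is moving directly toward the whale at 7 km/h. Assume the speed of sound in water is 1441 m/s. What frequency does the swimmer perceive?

121 Hz

7 km/h = 1.944 m/s.
Moving observer, stationary source: f' = f · (v + v_o)/v.
f' = 121 × (1441 + 1.944)/1441 = 121 × 1442.9/1441 ≈ 121 Hz.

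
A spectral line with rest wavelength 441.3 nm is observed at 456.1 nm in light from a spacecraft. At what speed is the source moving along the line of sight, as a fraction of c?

0.033c

λ'/λ₀ = 1.0335 > 1 (redshift), so the source is receding.
λ'/λ₀ = √((1 + β)/(1 − β)) for a receding source ⇒ β = (r² − 1)/(r² + 1) with r = λ'/λ₀.
β = (1.0682 − 1)/(1.0682 + 1) ≈ 0.033.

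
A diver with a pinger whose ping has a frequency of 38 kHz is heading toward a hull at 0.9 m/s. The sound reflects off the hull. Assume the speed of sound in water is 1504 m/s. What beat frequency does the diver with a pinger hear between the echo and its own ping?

45.5 Hz

The hull receives the sound from a moving source: f₁ = f₀ · v/(v − v_e) = 38 × 1504/1503.1 ≈ 38.0228 kHz.
On the return leg the diver with a pinger is a moving observer: f₂ = f₁ · (v + v_e)/v = 38.0228 × 1504.9/1504 ≈ 38.0455 kHz.
Beat against the emitted tone (with f₀ = 38000 Hz): |f₂ − f₀| = 2v_e·f₀/(v − v_e) = 2 × 0.9 × 38000/1503.1 ≈ 45.5 Hz.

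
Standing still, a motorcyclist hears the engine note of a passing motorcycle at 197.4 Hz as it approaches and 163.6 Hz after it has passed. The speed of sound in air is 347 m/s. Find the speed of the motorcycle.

f₁/f₂ = (v + v_s)/(v − v_s), so v_s = v · (f₁ − f₂)/(f₁ + f₂).
v_s = 347 × (197.4 − 163.6)/(197.4 + 163.6) = 347 × 33.8/361.0 ≈ 32 m/s.

32 m/s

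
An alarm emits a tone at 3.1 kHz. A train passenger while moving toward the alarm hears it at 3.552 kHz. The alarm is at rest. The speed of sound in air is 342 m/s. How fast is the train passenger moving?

50 m/s

f' = f · (v + v_o)/v ⇒ v_o = v · |f'/f − 1|.
v_o = 342 × |3.552/3.1 − 1| = 342 × 0.1458 ≈ 50 m/s.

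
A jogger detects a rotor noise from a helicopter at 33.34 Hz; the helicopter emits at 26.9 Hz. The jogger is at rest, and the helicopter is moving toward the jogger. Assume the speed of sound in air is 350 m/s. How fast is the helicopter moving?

f' = f · v/(v − v_s) ⇒ v_s = v · |1 − f/f'|.
v_s = 350 × |1 − 26.9/33.34| = 350 × 0.1932 ≈ 68 m/s.

68 m/s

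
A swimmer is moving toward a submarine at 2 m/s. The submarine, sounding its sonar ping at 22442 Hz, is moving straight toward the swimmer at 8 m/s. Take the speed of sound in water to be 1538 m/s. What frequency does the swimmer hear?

22589 Hz

General Doppler shift: f' = f · (v + v_o)/(v − v_s).
f' = 22442 × (1538 + 2)/(1538 − 8) = 22442 × 1540/1530 ≈ 22589 Hz.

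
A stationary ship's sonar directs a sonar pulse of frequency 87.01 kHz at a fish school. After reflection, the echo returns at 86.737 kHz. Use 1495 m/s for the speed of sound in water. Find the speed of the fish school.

Double Doppler shift off a moving reflector: f₂ = f₀ · (v + u)/(v − u) (u > 0 toward emitter).
Rearranging, u = v · (f₂ − f₀)/(f₂ + f₀) = 1495 × -0.273/173.747 ≈ -2.35 m/s.
So the fish school is moving at 2.35 m/s away from the emitter.

2.35 m/s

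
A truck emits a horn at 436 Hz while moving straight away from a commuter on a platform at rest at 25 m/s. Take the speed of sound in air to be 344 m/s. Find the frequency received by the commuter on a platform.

Moving source, stationary observer: f' = f · v/(v + v_s) since the source is receding.
f' = 436 × 344/(344 + 25) = 436 × 344/369 ≈ 406 Hz.

406 Hz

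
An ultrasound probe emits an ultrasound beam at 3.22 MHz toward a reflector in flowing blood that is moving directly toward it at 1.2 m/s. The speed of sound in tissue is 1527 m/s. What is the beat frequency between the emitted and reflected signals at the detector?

5065 Hz

The reflector in flowing blood first receives the wave as a moving observer: f₁ = f₀ · (v + u)/v = 3.22 × (1527 + 1.2)/1527 ≈ 3.22253 MHz.
The reflection then acts as a moving source: f₂ = f₁ · v/(v − u) ≈ 3.22506 MHz.
Beat frequency (with f₀ = 3220000 Hz): |f₂ − f₀| = 2u·f₀/(v − u) = 2 × 1.2 × 3220000/1525.8 ≈ 5065 Hz.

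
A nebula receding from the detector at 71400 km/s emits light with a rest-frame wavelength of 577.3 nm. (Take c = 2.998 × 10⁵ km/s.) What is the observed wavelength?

β = v/c = 71400/299800 = 0.2382.
Relativistic Doppler for wavelength: λ' = λ₀ · √((1 + β)/(1 − β)).
λ' = 577.3 × √(1.2382/0.7618) = 577.3 × 1.27484 ≈ 736.0 nm.

736.0 nm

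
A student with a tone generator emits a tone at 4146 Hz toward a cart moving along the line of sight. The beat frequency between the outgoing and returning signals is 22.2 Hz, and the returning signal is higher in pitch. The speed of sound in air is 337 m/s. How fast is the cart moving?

Double Doppler shift off a moving reflector: f₂ = f₀ · (v + u)/(v − u) (u > 0 toward emitter).
Returning signal is higher, so f₂ = f₀ + Δf = 4146 + 22.2 = 4168.2 Hz.
Rearranging, u = v · (f₂ − f₀)/(f₂ + f₀) = 337 × 22.2/8314.2 ≈ 0.90 m/s.
So the cart is moving at 0.90 m/s toward the emitter.

0.90 m/s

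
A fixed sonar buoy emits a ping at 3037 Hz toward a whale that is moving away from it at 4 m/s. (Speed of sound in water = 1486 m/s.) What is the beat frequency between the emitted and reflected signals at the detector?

16.3 Hz

At the whale (a moving observer), f₁ = f₀ · (v − u)/v = 3037 × 1482/1486 ≈ 3028.83 Hz.
On reflection it acts as a source moving away from the stationary detector: f₂ = f₁ · v/(v + u) = 3028.83 × 1486/1490 ≈ 3020.69 Hz.
Beat frequency: |f₂ − f₀| = 2u·f₀/(v + u) = 2 × 4 × 3037/1490 ≈ 16.3 Hz.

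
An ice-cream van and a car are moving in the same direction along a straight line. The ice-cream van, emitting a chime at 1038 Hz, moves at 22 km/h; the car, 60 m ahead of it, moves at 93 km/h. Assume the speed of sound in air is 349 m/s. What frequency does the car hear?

22 km/h = 6.111 m/s; 93 km/h = 25.83 m/s.
The car is ahead, so the ice-cream van is moving toward it while the car is moving away from the ice-cream van.
Both move, so f' = f · (v − v_o)/(v − v_s).
f' = 1038 × (349 − 25.83)/(349 − 6.111) = 1038 × 323.17/342.89 ≈ 978 Hz.

978 Hz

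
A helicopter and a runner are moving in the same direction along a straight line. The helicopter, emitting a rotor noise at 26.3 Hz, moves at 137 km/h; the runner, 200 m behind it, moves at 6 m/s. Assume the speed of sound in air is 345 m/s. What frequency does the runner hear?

24.1 Hz

137 km/h = 38.06 m/s.
The runner is behind, so the helicopter is moving away from it while the runner is moving toward the helicopter.
General Doppler shift: f' = f · (v + v_o)/(v + v_s).
f' = 26.3 × (345 + 6)/(345 + 38.06) = 26.3 × 351/383.06 ≈ 24.1 Hz.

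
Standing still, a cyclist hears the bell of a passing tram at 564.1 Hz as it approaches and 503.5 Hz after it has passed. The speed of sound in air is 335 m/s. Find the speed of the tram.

f₁/f₂ = (v + v_s)/(v − v_s), so v_s = v · (f₁ − f₂)/(f₁ + f₂).
v_s = 335 × (564.1 − 503.5)/(564.1 + 503.5) = 335 × 60.6/1067.6 ≈ 19.0 m/s.

19.0 m/s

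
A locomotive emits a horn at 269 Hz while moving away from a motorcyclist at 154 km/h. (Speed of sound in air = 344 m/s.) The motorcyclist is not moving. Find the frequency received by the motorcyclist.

239 Hz

154 km/h = 42.78 m/s.
Only the source moves, away from the listener, so f' = f · v/(v + v_s).
f' = 269 × 344/(344 + 42.78) = 269 × 344/386.8 ≈ 239 Hz.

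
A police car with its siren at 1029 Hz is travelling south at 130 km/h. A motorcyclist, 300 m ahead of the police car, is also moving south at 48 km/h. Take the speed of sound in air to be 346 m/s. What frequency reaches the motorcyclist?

1105 Hz

130 km/h = 36.11 m/s; 48 km/h = 13.33 m/s.
The motorcyclist is ahead, so the police car is moving toward it while the motorcyclist is moving away from the police car.
With source approaching and observer receding, f' = f · (v − v_o)/(v − v_s).
f' = 1029 × (346 − 13.33)/(346 − 36.11) = 1029 × 332.67/309.89 ≈ 1105 Hz.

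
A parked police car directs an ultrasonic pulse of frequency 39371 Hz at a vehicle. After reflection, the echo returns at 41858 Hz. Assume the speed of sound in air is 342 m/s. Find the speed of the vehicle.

10.5 m/s

Double Doppler shift off a moving reflector: f₂ = f₀ · (v + u)/(v − u) (u > 0 toward emitter).
Rearranging, u = v · (f₂ − f₀)/(f₂ + f₀) = 342 × 2487/81229 ≈ 10.5 m/s.
So the vehicle is moving at 10.5 m/s toward the emitter.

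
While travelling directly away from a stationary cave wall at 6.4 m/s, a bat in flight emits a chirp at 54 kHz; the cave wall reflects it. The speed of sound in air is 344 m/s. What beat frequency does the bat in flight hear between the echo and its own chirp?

1973 Hz

The cave wall receives the sound from a moving source: f₁ = f₀ · v/(v + v_e) = 54 × 344/350.4 ≈ 53.014 kHz.
On the return leg the bat in flight is a moving observer: f₂ = f₁ · (v − v_e)/v = 53.014 × 337.6/344 ≈ 52.027 kHz.
Beat against the emitted tone (with f₀ = 54000 Hz): |f₂ − f₀| = 2v_e·f₀/(v + v_e) = 2 × 6.4 × 54000/350.4 ≈ 1973 Hz.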